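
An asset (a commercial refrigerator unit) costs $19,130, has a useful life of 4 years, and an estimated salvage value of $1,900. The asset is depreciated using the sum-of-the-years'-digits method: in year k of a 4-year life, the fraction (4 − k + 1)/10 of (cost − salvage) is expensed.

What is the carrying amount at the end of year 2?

$7,069

Depreciable base = $19,130 − $1,900 = $17,230.
Sum of the years' digits = 4+3+2+1 = 10.
Year 1: $17,230 × 4/10 = $6,892. Book value $12,238.
Year 2: $17,230 × 3/10 = $5,169. Book value $7,069.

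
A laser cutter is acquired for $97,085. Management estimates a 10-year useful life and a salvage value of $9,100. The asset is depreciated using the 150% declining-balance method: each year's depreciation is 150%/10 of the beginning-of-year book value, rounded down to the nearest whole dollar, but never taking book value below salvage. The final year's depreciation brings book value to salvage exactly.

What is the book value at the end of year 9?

$22,490

Depreciable base = $97,085 − $9,100 = $87,985.
Year 1: ⌊$97,085 × 150%/10⌋ = $14,562. Book value $82,523.
Year 2: ⌊$82,523 × 150%/10⌋ = $12,378. Book value $70,145.
Year 3: ⌊$70,145 × 150%/10⌋ = $10,521. Book value $59,624.
Year 4: ⌊$59,624 × 150%/10⌋ = $8,943. Book value $50,681.
Year 5: ⌊$50,681 × 150%/10⌋ = $7,602. Book value $43,079.
Year 6: ⌊$43,079 × 150%/10⌋ = $6,461. Book value $36,618.
Year 7: ⌊$36,618 × 150%/10⌋ = $5,492. Book value $31,126.
Year 8: ⌊$31,126 × 150%/10⌋ = $4,668. Book value $26,458.
Year 9: ⌊$26,458 × 150%/10⌋ = $3,968. Book value $22,490.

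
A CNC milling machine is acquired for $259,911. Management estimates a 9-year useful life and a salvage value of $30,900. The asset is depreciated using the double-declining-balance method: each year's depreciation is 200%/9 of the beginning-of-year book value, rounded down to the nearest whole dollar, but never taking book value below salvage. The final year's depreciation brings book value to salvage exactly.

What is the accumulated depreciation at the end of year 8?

$225,102

Depreciable base = $259,911 − $30,900 = $229,011.
Year 1: ⌊$259,911 × 200%/9⌋ = $57,758. Book value $202,153.
Year 2: ⌊$202,153 × 200%/9⌋ = $44,922. Book value $157,231.
Year 3: ⌊$157,231 × 200%/9⌋ = $34,940. Book value $122,291.
Year 4: ⌊$122,291 × 200%/9⌋ = $27,175. Book value $95,116.
Year 5: ⌊$95,116 × 200%/9⌋ = $21,136. Book value $73,980.
Year 6: ⌊$73,980 × 200%/9⌋ = $16,440. Book value $57,540.
Year 7: ⌊$57,540 × 200%/9⌋ = $12,786. Book value $44,754.
Year 8: ⌊$44,754 × 200%/9⌋ = $9,945. Book value $34,809.
Accumulated through year 8 = $259,911 − $34,809 = $225,102.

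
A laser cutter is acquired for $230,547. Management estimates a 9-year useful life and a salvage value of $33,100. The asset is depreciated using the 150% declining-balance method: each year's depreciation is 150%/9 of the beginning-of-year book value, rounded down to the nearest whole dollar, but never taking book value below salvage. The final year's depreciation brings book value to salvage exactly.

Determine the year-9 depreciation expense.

Depreciable base = $230,547 − $33,100 = $197,447.
Year 1: ⌊$230,547 × 150%/9⌋ = $38,424. Book value $192,123.
Year 2: ⌊$192,123 × 150%/9⌋ = $32,020. Book value $160,103.
Year 3: ⌊$160,103 × 150%/9⌋ = $26,683. Book value $133,420.
Year 4: ⌊$133,420 × 150%/9⌋ = $22,236. Book value $111,184.
Year 5: ⌊$111,184 × 150%/9⌋ = $18,530. Book value $92,654.
Year 6: ⌊$92,654 × 150%/9⌋ = $15,442. Book value $77,212.
Year 7: ⌊$77,212 × 150%/9⌋ = $12,868. Book value $64,344.
Year 8: ⌊$64,344 × 150%/9⌋ = $10,724. Book value $53,620.
Year 9 (final): $53,620 − $33,100 = $20,520. Book value $33,100.

$20,520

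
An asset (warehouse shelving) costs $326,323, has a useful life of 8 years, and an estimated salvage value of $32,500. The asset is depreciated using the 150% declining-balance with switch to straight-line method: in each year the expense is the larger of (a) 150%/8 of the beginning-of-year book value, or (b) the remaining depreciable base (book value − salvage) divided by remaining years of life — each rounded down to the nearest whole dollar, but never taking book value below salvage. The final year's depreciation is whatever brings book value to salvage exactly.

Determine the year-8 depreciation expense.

$27,429

Depreciable base = $326,323 − $32,500 = $293,823.
Year 1: DB = ⌊$326,323 × 150%/8⌋ = $61,185; SL = ⌊$293,823/8⌋ = $36,727 → take DB $61,185. Book value $265,138.
Year 2: DB = ⌊$265,138 × 150%/8⌋ = $49,713; SL = ⌊$232,638/7⌋ = $33,234 → take DB $49,713. Book value $215,425.
Year 3: DB = ⌊$215,425 × 150%/8⌋ = $40,392; SL = ⌊$182,925/6⌋ = $30,487 → take DB $40,392. Book value $175,033.
Year 4: DB = ⌊$175,033 × 150%/8⌋ = $32,818; SL = ⌊$142,533/5⌋ = $28,506 → take DB $32,818. Book value $142,215.
Year 5: DB = ⌊$142,215 × 150%/8⌋ = $26,665; SL = ⌊$109,715/4⌋ = $27,428 → take SL $27,428. Book value $114,787.
Year 6: DB = ⌊$114,787 × 150%/8⌋ = $21,522; SL = ⌊$82,287/3⌋ = $27,429 → take SL $27,429. Book value $87,358.
Year 7: DB = ⌊$87,358 × 150%/8⌋ = $16,379; SL = ⌊$54,858/2⌋ = $27,429 → take SL $27,429. Book value $59,929.
Year 8 (final): $59,929 − $32,500 = $27,429. Book value $32,500.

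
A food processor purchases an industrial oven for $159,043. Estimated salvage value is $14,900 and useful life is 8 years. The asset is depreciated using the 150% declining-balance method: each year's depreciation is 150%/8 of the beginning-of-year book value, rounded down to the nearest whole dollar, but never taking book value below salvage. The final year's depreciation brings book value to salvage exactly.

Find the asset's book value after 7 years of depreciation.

$37,179

Depreciable base = $159,043 − $14,900 = $144,143.
Year 1: ⌊$159,043 × 150%/8⌋ = $29,820. Book value $129,223.
Year 2: ⌊$129,223 × 150%/8⌋ = $24,229. Book value $104,994.
Year 3: ⌊$104,994 × 150%/8⌋ = $19,686. Book value $85,308.
Year 4: ⌊$85,308 × 150%/8⌋ = $15,995. Book value $69,313.
Year 5: ⌊$69,313 × 150%/8⌋ = $12,996. Book value $56,317.
Year 6: ⌊$56,317 × 150%/8⌋ = $10,559. Book value $45,758.
Year 7: ⌊$45,758 × 150%/8⌋ = $8,579. Book value $37,179.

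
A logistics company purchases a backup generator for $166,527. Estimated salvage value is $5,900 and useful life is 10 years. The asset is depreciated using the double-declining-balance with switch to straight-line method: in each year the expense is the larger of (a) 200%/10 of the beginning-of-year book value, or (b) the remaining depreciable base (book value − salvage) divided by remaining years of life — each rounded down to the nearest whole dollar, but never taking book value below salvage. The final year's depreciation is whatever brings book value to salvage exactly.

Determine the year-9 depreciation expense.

$9,439

Depreciable base = $166,527 − $5,900 = $160,627.
Year 1: DB = ⌊$166,527 × 200%/10⌋ = $33,305; SL = ⌊$160,627/10⌋ = $16,062 → take DB $33,305. Book value $133,222.
Year 2: DB = ⌊$133,222 × 200%/10⌋ = $26,644; SL = ⌊$127,322/9⌋ = $14,146 → take DB $26,644. Book value $106,578.
Year 3: DB = ⌊$106,578 × 200%/10⌋ = $21,315; SL = ⌊$100,678/8⌋ = $12,584 → take DB $21,315. Book value $85,263.
Year 4: DB = ⌊$85,263 × 200%/10⌋ = $17,052; SL = ⌊$79,363/7⌋ = $11,337 → take DB $17,052. Book value $68,211.
Year 5: DB = ⌊$68,211 × 200%/10⌋ = $13,642; SL = ⌊$62,311/6⌋ = $10,385 → take DB $13,642. Book value $54,569.
Year 6: DB = ⌊$54,569 × 200%/10⌋ = $10,913; SL = ⌊$48,669/5⌋ = $9,733 → take DB $10,913. Book value $43,656.
Year 7: DB = ⌊$43,656 × 200%/10⌋ = $8,731; SL = ⌊$37,756/4⌋ = $9,439 → take SL $9,439. Book value $34,217.
Year 8: DB = ⌊$34,217 × 200%/10⌋ = $6,843; SL = ⌊$28,317/3⌋ = $9,439 → take SL $9,439. Book value $24,778.
Year 9: DB = ⌊$24,778 × 200%/10⌋ = $4,955; SL = ⌊$18,878/2⌋ = $9,439 → take SL $9,439. Book value $15,339.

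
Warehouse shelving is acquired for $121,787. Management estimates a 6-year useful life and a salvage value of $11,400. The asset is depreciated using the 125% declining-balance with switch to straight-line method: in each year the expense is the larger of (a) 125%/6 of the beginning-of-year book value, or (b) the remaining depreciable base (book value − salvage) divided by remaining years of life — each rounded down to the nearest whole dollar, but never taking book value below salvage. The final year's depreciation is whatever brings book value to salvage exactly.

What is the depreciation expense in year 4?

Depreciable base = $121,787 − $11,400 = $110,387.
Year 1: DB = ⌊$121,787 × 125%/6⌋ = $25,372; SL = ⌊$110,387/6⌋ = $18,397 → take DB $25,372. Book value $96,415.
Year 2: DB = ⌊$96,415 × 125%/6⌋ = $20,086; SL = ⌊$85,015/5⌋ = $17,003 → take DB $20,086. Book value $76,329.
Year 3: DB = ⌊$76,329 × 125%/6⌋ = $15,901; SL = ⌊$64,929/4⌋ = $16,232 → take SL $16,232. Book value $60,097.
Year 4: DB = ⌊$60,097 × 125%/6⌋ = $12,520; SL = ⌊$48,697/3⌋ = $16,232 → take SL $16,232. Book value $43,865.

$16,232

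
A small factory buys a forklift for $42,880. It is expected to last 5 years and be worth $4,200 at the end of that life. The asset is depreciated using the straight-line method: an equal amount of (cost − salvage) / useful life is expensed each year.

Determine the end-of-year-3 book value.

Depreciable base = $42,880 − $4,200 = $38,680.
Annual expense = $38,680 / 5 = $7,736.
End of year 1: book value $35,144.
End of year 2: book value $27,408.
End of year 3: book value $19,672.

$19,672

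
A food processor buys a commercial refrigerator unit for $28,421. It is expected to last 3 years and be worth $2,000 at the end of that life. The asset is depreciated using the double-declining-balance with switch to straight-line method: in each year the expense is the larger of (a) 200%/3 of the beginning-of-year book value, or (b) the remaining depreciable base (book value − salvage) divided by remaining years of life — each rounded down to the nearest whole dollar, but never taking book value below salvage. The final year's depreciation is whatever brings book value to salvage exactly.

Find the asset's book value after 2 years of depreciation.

Depreciable base = $28,421 − $2,000 = $26,421.
Year 1: DB = ⌊$28,421 × 200%/3⌋ = $18,947; SL = ⌊$26,421/3⌋ = $8,807 → take DB $18,947. Book value $9,474.
Year 2: DB = ⌊$9,474 × 200%/3⌋ = $6,316; SL = ⌊$7,474/2⌋ = $3,737 → take DB $6,316. Book value $3,158.

$3,158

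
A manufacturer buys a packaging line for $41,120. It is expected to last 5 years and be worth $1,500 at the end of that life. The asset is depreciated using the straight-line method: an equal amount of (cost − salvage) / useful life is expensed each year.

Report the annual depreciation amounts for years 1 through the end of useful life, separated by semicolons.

Depreciable base = $41,120 − $1,500 = $39,620.
Annual expense = $39,620 / 5 = $7,924.
End of year 1: book value $33,196.
End of year 2: book value $25,272.
End of year 3: book value $17,348.
End of year 4: book value $9,424.
End of year 5: book value $1,500.

$7,924; $7,924; $7,924; $7,924; $7,924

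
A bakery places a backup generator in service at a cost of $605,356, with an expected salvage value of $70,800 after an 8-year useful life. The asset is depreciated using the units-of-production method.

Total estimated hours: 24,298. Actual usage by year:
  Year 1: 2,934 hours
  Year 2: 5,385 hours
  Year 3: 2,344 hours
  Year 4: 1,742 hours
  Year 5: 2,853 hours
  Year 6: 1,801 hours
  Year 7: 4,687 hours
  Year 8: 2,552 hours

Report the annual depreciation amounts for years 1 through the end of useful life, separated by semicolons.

Depreciable base = $605,356 − $70,800 = $534,556.
Rate = $534,556 / 24,298 hours = $22 per hour.
Year 1: 2,934 × $22 = $64,548. Book value $540,808.
Year 2: 5,385 × $22 = $118,470. Book value $422,338.
Year 3: 2,344 × $22 = $51,568. Book value $370,770.
Year 4: 1,742 × $22 = $38,324. Book value $332,446.
Year 5: 2,853 × $22 = $62,766. Book value $269,680.
Year 6: 1,801 × $22 = $39,622. Book value $230,058.
Year 7: 4,687 × $22 = $103,114. Book value $126,944.
Year 8: 2,552 × $22 = $56,144. Book value $70,800.

$64,548; $118,470; $51,568; $38,324; $62,766; $39,622; $103,114; $56,144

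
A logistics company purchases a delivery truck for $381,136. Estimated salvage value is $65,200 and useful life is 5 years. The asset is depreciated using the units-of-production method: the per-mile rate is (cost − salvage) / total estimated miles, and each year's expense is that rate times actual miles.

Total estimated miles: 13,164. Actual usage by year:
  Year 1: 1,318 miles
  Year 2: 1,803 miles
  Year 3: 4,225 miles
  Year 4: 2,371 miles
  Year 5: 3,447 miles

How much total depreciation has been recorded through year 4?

$233,208

Depreciable base = $381,136 − $65,200 = $315,936.
Rate = $315,936 / 13,164 miles = $24 per mile.
Year 1: 1,318 × $24 = $31,632. Book value $349,504.
Year 2: 1,803 × $24 = $43,272. Book value $306,232.
Year 3: 4,225 × $24 = $101,400. Book value $204,832.
Year 4: 2,371 × $24 = $56,904. Book value $147,928.
Accumulated through year 4 = $381,136 − $147,928 = $233,208.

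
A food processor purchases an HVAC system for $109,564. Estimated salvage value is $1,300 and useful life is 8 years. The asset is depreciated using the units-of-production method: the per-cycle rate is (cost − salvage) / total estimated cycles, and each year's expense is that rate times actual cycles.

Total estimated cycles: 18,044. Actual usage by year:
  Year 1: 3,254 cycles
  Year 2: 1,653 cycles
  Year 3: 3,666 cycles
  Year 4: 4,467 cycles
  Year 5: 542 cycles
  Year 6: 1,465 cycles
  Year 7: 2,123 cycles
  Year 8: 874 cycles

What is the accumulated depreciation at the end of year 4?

Depreciable base = $109,564 − $1,300 = $108,264.
Rate = $108,264 / 18,044 cycles = $6 per cycle.
Year 1: 3,254 × $6 = $19,524. Book value $90,040.
Year 2: 1,653 × $6 = $9,918. Book value $80,122.
Year 3: 3,666 × $6 = $21,996. Book value $58,126.
Year 4: 4,467 × $6 = $26,802. Book value $31,324.
Accumulated through year 4 = $109,564 − $31,324 = $78,240.

$78,240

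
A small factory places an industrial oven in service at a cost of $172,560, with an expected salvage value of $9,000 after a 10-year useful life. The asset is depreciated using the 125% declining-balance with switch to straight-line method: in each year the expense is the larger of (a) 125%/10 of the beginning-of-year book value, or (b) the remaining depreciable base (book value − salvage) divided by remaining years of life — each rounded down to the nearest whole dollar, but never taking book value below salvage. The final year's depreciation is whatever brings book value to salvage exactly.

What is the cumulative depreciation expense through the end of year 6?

Depreciable base = $172,560 − $9,000 = $163,560.
Year 1: DB = ⌊$172,560 × 125%/10⌋ = $21,570; SL = ⌊$163,560/10⌋ = $16,356 → take DB $21,570. Book value $150,990.
Year 2: DB = ⌊$150,990 × 125%/10⌋ = $18,873; SL = ⌊$141,990/9⌋ = $15,776 → take DB $18,873. Book value $132,117.
Year 3: DB = ⌊$132,117 × 125%/10⌋ = $16,514; SL = ⌊$123,117/8⌋ = $15,389 → take DB $16,514. Book value $115,603.
Year 4: DB = ⌊$115,603 × 125%/10⌋ = $14,450; SL = ⌊$106,603/7⌋ = $15,229 → take SL $15,229. Book value $100,374.
Year 5: DB = ⌊$100,374 × 125%/10⌋ = $12,546; SL = ⌊$91,374/6⌋ = $15,229 → take SL $15,229. Book value $85,145.
Year 6: DB = ⌊$85,145 × 125%/10⌋ = $10,643; SL = ⌊$76,145/5⌋ = $15,229 → take SL $15,229. Book value $69,916.
Accumulated through year 6 = $172,560 − $69,916 = $102,644.

$102,644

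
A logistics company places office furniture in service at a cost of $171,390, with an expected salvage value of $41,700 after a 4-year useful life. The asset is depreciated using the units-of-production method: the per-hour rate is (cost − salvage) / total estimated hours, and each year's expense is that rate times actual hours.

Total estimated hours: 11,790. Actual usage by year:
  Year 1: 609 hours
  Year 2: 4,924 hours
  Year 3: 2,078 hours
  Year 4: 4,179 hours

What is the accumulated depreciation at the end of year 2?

Depreciable base = $171,390 − $41,700 = $129,690.
Rate = $129,690 / 11,790 hours = $11 per hour.
Year 1: 609 × $11 = $6,699. Book value $164,691.
Year 2: 4,924 × $11 = $54,164. Book value $110,527.
Accumulated through year 2 = $171,390 − $110,527 = $60,863.

$60,863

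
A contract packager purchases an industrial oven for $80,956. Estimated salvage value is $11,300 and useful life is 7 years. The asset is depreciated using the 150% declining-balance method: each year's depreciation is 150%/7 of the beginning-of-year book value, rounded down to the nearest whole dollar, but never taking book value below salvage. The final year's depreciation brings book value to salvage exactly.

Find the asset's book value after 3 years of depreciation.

Depreciable base = $80,956 − $11,300 = $69,656.
Year 1: ⌊$80,956 × 150%/7⌋ = $17,347. Book value $63,609.
Year 2: ⌊$63,609 × 150%/7⌋ = $13,630. Book value $49,979.
Year 3: ⌊$49,979 × 150%/7⌋ = $10,709. Book value $39,270.

$39,270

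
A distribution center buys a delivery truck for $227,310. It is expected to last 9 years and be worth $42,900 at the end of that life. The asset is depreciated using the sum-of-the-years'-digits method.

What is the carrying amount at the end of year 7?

Depreciable base = $227,310 − $42,900 = $184,410.
Sum of the years' digits = 9+8+7+6+5+4+3+2+1 = 45.
Year 1: $184,410 × 9/45 = $36,882. Book value $190,428.
Year 2: $184,410 × 8/45 = $32,784. Book value $157,644.
Year 3: $184,410 × 7/45 = $28,686. Book value $128,958.
Year 4: $184,410 × 6/45 = $24,588. Book value $104,370.
Year 5: $184,410 × 5/45 = $20,490. Book value $83,880.
Year 6: $184,410 × 4/45 = $16,392. Book value $67,488.
Year 7: $184,410 × 3/45 = $12,294. Book value $55,194.

$55,194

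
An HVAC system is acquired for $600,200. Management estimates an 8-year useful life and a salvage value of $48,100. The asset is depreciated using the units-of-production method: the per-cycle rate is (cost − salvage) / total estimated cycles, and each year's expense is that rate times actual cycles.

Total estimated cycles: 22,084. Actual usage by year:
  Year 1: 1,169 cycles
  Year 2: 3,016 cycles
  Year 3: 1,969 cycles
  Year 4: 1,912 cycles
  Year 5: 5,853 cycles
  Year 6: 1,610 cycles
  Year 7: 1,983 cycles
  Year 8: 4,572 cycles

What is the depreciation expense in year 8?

Depreciable base = $600,200 − $48,100 = $552,100.
Rate = $552,100 / 22,084 cycles = $25 per cycle.
Year 1: 1,169 × $25 = $29,225. Book value $570,975.
Year 2: 3,016 × $25 = $75,400. Book value $495,575.
Year 3: 1,969 × $25 = $49,225. Book value $446,350.
Year 4: 1,912 × $25 = $47,800. Book value $398,550.
Year 5: 5,853 × $25 = $146,325. Book value $252,225.
Year 6: 1,610 × $25 = $40,250. Book value $211,975.
Year 7: 1,983 × $25 = $49,575. Book value $162,400.
Year 8: 4,572 × $25 = $114,300. Book value $48,100.

$114,300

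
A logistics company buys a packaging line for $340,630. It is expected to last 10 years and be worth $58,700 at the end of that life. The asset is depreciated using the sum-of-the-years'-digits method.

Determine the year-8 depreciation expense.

Depreciable base = $340,630 − $58,700 = $281,930.
Sum of the years' digits = 10+9+8+7+6+5+4+3+2+1 = 55.
Year 1: $281,930 × 10/55 = $51,260. Book value $289,370.
Year 2: $281,930 × 9/55 = $46,134. Book value $243,236.
Year 3: $281,930 × 8/55 = $41,008. Book value $202,228.
Year 4: $281,930 × 7/55 = $35,882. Book value $166,346.
Year 5: $281,930 × 6/55 = $30,756. Book value $135,590.
Year 6: $281,930 × 5/55 = $25,630. Book value $109,960.
Year 7: $281,930 × 4/55 = $20,504. Book value $89,456.
Year 8: $281,930 × 3/55 = $15,378. Book value $74,078.

$15,378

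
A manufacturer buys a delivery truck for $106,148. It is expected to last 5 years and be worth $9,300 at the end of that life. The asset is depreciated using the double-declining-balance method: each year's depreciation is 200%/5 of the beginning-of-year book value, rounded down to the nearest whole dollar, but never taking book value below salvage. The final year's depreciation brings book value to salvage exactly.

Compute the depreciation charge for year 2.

$25,475

Depreciable base = $106,148 − $9,300 = $96,848.
Year 1: ⌊$106,148 × 200%/5⌋ = $42,459. Book value $63,689.
Year 2: ⌊$63,689 × 200%/5⌋ = $25,475. Book value $38,214.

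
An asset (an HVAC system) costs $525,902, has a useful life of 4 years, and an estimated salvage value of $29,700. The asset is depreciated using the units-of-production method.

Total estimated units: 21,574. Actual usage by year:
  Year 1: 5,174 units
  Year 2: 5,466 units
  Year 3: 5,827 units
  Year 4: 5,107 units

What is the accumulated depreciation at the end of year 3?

$378,741

Depreciable base = $525,902 − $29,700 = $496,202.
Rate = $496,202 / 21,574 units = $23 per unit.
Year 1: 5,174 × $23 = $119,002. Book value $406,900.
Year 2: 5,466 × $23 = $125,718. Book value $281,182.
Year 3: 5,827 × $23 = $134,021. Book value $147,161.
Accumulated through year 3 = $525,902 − $147,161 = $378,741.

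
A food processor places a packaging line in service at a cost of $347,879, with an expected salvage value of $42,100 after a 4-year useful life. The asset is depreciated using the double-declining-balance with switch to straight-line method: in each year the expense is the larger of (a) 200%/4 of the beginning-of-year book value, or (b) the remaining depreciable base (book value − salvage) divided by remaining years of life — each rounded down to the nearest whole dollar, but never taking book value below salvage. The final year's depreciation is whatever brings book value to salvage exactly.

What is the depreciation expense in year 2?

Depreciable base = $347,879 − $42,100 = $305,779.
Year 1: DB = ⌊$347,879 × 200%/4⌋ = $173,939; SL = ⌊$305,779/4⌋ = $76,444 → take DB $173,939. Book value $173,940.
Year 2: DB = ⌊$173,940 × 200%/4⌋ = $86,970; SL = ⌊$131,840/3⌋ = $43,946 → take DB $86,970. Book value $86,970.

$86,970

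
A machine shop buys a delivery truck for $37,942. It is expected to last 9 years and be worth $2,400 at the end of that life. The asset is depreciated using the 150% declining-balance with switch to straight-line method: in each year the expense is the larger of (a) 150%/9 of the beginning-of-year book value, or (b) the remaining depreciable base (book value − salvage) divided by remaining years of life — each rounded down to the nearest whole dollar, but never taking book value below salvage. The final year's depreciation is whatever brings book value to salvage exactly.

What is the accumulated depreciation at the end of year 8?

Depreciable base = $37,942 − $2,400 = $35,542.
Year 1: DB = ⌊$37,942 × 150%/9⌋ = $6,323; SL = ⌊$35,542/9⌋ = $3,949 → take DB $6,323. Book value $31,619.
Year 2: DB = ⌊$31,619 × 150%/9⌋ = $5,269; SL = ⌊$29,219/8⌋ = $3,652 → take DB $5,269. Book value $26,350.
Year 3: DB = ⌊$26,350 × 150%/9⌋ = $4,391; SL = ⌊$23,950/7⌋ = $3,421 → take DB $4,391. Book value $21,959.
Year 4: DB = ⌊$21,959 × 150%/9⌋ = $3,659; SL = ⌊$19,559/6⌋ = $3,259 → take DB $3,659. Book value $18,300.
Year 5: DB = ⌊$18,300 × 150%/9⌋ = $3,050; SL = ⌊$15,900/5⌋ = $3,180 → take SL $3,180. Book value $15,120.
Year 6: DB = ⌊$15,120 × 150%/9⌋ = $2,520; SL = ⌊$12,720/4⌋ = $3,180 → take SL $3,180. Book value $11,940.
Year 7: DB = ⌊$11,940 × 150%/9⌋ = $1,990; SL = ⌊$9,540/3⌋ = $3,180 → take SL $3,180. Book value $8,760.
Year 8: DB = ⌊$8,760 × 150%/9⌋ = $1,460; SL = ⌊$6,360/2⌋ = $3,180 → take SL $3,180. Book value $5,580.
Accumulated through year 8 = $37,942 − $5,580 = $32,362.

$32,362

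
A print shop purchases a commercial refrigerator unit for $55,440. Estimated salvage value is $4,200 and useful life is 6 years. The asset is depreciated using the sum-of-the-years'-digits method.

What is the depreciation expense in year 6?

Depreciable base = $55,440 − $4,200 = $51,240.
Sum of the years' digits = 6+5+4+3+2+1 = 21.
Year 1: $51,240 × 6/21 = $14,640. Book value $40,800.
Year 2: $51,240 × 5/21 = $12,200. Book value $28,600.
Year 3: $51,240 × 4/21 = $9,760. Book value $18,840.
Year 4: $51,240 × 3/21 = $7,320. Book value $11,520.
Year 5: $51,240 × 2/21 = $4,880. Book value $6,640.
Year 6: $51,240 × 1/21 = $2,440. Book value $4,200.

$2,440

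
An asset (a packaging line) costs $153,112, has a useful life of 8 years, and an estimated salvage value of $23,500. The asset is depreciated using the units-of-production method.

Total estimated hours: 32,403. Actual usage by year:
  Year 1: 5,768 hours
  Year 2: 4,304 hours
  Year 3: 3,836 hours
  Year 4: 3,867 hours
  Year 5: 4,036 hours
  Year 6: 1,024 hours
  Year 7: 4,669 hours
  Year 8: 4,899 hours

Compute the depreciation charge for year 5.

$16,144

Depreciable base = $153,112 − $23,500 = $129,612.
Rate = $129,612 / 32,403 hours = $4 per hour.
Year 1: 5,768 × $4 = $23,072. Book value $130,040.
Year 2: 4,304 × $4 = $17,216. Book value $112,824.
Year 3: 3,836 × $4 = $15,344. Book value $97,480.
Year 4: 3,867 × $4 = $15,468. Book value $82,012.
Year 5: 4,036 × $4 = $16,144. Book value $65,868.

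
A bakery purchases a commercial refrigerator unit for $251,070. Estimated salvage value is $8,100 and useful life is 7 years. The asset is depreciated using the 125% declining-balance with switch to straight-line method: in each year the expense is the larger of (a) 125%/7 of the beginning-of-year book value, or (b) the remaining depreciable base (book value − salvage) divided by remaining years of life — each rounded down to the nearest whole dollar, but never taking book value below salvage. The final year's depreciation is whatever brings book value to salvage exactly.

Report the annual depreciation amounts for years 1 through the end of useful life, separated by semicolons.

Depreciable base = $251,070 − $8,100 = $242,970.
Year 1: DB = ⌊$251,070 × 125%/7⌋ = $44,833; SL = ⌊$242,970/7⌋ = $34,710 → take DB $44,833. Book value $206,237.
Year 2: DB = ⌊$206,237 × 125%/7⌋ = $36,828; SL = ⌊$198,137/6⌋ = $33,022 → take DB $36,828. Book value $169,409.
Year 3: DB = ⌊$169,409 × 125%/7⌋ = $30,251; SL = ⌊$161,309/5⌋ = $32,261 → take SL $32,261. Book value $137,148.
Year 4: DB = ⌊$137,148 × 125%/7⌋ = $24,490; SL = ⌊$129,048/4⌋ = $32,262 → take SL $32,262. Book value $104,886.
Year 5: DB = ⌊$104,886 × 125%/7⌋ = $18,729; SL = ⌊$96,786/3⌋ = $32,262 → take SL $32,262. Book value $72,624.
Year 6: DB = ⌊$72,624 × 125%/7⌋ = $12,968; SL = ⌊$64,524/2⌋ = $32,262 → take SL $32,262. Book value $40,362.
Year 7 (final): $40,362 − $8,100 = $32,262. Book value $8,100.

$44,833; $36,828; $32,261; $32,262; $32,262; $32,262; $32,262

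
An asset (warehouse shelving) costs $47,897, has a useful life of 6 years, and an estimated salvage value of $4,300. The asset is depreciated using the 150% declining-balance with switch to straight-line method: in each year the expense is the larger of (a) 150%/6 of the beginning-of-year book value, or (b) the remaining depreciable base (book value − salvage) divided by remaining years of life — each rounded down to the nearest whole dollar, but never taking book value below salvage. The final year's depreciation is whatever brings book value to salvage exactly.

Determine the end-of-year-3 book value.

Depreciable base = $47,897 − $4,300 = $43,597.
Year 1: DB = ⌊$47,897 × 150%/6⌋ = $11,974; SL = ⌊$43,597/6⌋ = $7,266 → take DB $11,974. Book value $35,923.
Year 2: DB = ⌊$35,923 × 150%/6⌋ = $8,980; SL = ⌊$31,623/5⌋ = $6,324 → take DB $8,980. Book value $26,943.
Year 3: DB = ⌊$26,943 × 150%/6⌋ = $6,735; SL = ⌊$22,643/4⌋ = $5,660 → take DB $6,735. Book value $20,208.

$20,208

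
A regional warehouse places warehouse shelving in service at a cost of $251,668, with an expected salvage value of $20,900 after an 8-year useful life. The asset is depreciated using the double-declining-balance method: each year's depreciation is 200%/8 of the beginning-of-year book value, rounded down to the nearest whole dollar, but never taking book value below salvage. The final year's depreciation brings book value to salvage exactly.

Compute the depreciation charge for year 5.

Depreciable base = $251,668 − $20,900 = $230,768.
Year 1: ⌊$251,668 × 200%/8⌋ = $62,917. Book value $188,751.
Year 2: ⌊$188,751 × 200%/8⌋ = $47,187. Book value $141,564.
Year 3: ⌊$141,564 × 200%/8⌋ = $35,391. Book value $106,173.
Year 4: ⌊$106,173 × 200%/8⌋ = $26,543. Book value $79,630.
Year 5: ⌊$79,630 × 200%/8⌋ = $19,907. Book value $59,723.

$19,907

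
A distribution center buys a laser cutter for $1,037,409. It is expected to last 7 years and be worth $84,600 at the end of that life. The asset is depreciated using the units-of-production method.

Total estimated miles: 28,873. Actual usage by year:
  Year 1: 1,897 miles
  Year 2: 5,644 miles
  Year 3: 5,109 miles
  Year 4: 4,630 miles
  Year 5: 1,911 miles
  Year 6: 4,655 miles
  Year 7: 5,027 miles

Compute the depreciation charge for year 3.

Depreciable base = $1,037,409 − $84,600 = $952,809.
Rate = $952,809 / 28,873 miles = $33 per mile.
Year 1: 1,897 × $33 = $62,601. Book value $974,808.
Year 2: 5,644 × $33 = $186,252. Book value $788,556.
Year 3: 5,109 × $33 = $168,597. Book value $619,959.

$168,597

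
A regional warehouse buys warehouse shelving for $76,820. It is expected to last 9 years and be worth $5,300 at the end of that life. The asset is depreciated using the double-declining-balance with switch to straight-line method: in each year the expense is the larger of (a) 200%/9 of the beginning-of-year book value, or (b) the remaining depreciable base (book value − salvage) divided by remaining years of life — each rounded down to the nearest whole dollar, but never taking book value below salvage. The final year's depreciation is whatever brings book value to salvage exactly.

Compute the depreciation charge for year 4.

Depreciable base = $76,820 − $5,300 = $71,520.
Year 1: DB = ⌊$76,820 × 200%/9⌋ = $17,071; SL = ⌊$71,520/9⌋ = $7,946 → take DB $17,071. Book value $59,749.
Year 2: DB = ⌊$59,749 × 200%/9⌋ = $13,277; SL = ⌊$54,449/8⌋ = $6,806 → take DB $13,277. Book value $46,472.
Year 3: DB = ⌊$46,472 × 200%/9⌋ = $10,327; SL = ⌊$41,172/7⌋ = $5,881 → take DB $10,327. Book value $36,145.
Year 4: DB = ⌊$36,145 × 200%/9⌋ = $8,032; SL = ⌊$30,845/6⌋ = $5,140 → take DB $8,032. Book value $28,113.

$8,032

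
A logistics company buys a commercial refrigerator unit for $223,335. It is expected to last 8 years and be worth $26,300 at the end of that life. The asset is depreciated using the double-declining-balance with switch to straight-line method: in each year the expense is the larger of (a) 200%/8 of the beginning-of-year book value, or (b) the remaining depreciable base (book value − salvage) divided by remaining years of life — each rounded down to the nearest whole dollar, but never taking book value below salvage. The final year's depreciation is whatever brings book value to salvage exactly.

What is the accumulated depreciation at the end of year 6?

Depreciable base = $223,335 − $26,300 = $197,035.
Year 1: DB = ⌊$223,335 × 200%/8⌋ = $55,833; SL = ⌊$197,035/8⌋ = $24,629 → take DB $55,833. Book value $167,502.
Year 2: DB = ⌊$167,502 × 200%/8⌋ = $41,875; SL = ⌊$141,202/7⌋ = $20,171 → take DB $41,875. Book value $125,627.
Year 3: DB = ⌊$125,627 × 200%/8⌋ = $31,406; SL = ⌊$99,327/6⌋ = $16,554 → take DB $31,406. Book value $94,221.
Year 4: DB = ⌊$94,221 × 200%/8⌋ = $23,555; SL = ⌊$67,921/5⌋ = $13,584 → take DB $23,555. Book value $70,666.
Year 5: DB = ⌊$70,666 × 200%/8⌋ = $17,666; SL = ⌊$44,366/4⌋ = $11,091 → take DB $17,666. Book value $53,000.
Year 6: DB = ⌊$53,000 × 200%/8⌋ = $13,250; SL = ⌊$26,700/3⌋ = $8,900 → take DB $13,250. Book value $39,750.
Accumulated through year 6 = $223,335 − $39,750 = $183,585.

$183,585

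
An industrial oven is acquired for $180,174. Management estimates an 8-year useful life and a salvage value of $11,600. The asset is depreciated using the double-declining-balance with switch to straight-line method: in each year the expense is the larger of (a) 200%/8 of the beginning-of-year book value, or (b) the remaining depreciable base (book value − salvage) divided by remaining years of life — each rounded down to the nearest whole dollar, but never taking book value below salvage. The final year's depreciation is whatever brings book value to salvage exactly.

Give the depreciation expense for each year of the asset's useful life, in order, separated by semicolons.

Depreciable base = $180,174 − $11,600 = $168,574.
Year 1: DB = ⌊$180,174 × 200%/8⌋ = $45,043; SL = ⌊$168,574/8⌋ = $21,071 → take DB $45,043. Book value $135,131.
Year 2: DB = ⌊$135,131 × 200%/8⌋ = $33,782; SL = ⌊$123,531/7⌋ = $17,647 → take DB $33,782. Book value $101,349.
Year 3: DB = ⌊$101,349 × 200%/8⌋ = $25,337; SL = ⌊$89,749/6⌋ = $14,958 → take DB $25,337. Book value $76,012.
Year 4: DB = ⌊$76,012 × 200%/8⌋ = $19,003; SL = ⌊$64,412/5⌋ = $12,882 → take DB $19,003. Book value $57,009.
Year 5: DB = ⌊$57,009 × 200%/8⌋ = $14,252; SL = ⌊$45,409/4⌋ = $11,352 → take DB $14,252. Book value $42,757.
Year 6: DB = ⌊$42,757 × 200%/8⌋ = $10,689; SL = ⌊$31,157/3⌋ = $10,385 → take DB $10,689. Book value $32,068.
Year 7: DB = ⌊$32,068 × 200%/8⌋ = $8,017; SL = ⌊$20,468/2⌋ = $10,234 → take SL $10,234. Book value $21,834.
Year 8 (final): $21,834 − $11,600 = $10,234. Book value $11,600.

$45,043; $33,782; $25,337; $19,003; $14,252; $10,689; $10,234; $10,234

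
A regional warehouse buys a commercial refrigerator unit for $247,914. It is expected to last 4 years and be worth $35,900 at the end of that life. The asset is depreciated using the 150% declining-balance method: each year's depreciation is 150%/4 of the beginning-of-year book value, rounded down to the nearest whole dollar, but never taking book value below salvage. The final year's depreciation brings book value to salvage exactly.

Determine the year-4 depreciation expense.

$24,627

Depreciable base = $247,914 − $35,900 = $212,014.
Year 1: ⌊$247,914 × 150%/4⌋ = $92,967. Book value $154,947.
Year 2: ⌊$154,947 × 150%/4⌋ = $58,105. Book value $96,842.
Year 3: ⌊$96,842 × 150%/4⌋ = $36,315. Book value $60,527.
Year 4 (final): $60,527 − $35,900 = $24,627. Book value $35,900.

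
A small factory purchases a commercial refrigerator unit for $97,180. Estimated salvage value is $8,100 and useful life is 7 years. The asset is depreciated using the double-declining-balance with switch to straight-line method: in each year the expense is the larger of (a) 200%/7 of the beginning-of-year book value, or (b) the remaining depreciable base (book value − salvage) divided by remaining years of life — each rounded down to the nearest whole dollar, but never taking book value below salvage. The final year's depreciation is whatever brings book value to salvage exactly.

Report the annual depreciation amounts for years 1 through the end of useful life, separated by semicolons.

$27,765; $19,832; $14,166; $10,119; $7,228; $5,162; $4,808

Depreciable base = $97,180 − $8,100 = $89,080.
Year 1: DB = ⌊$97,180 × 200%/7⌋ = $27,765; SL = ⌊$89,080/7⌋ = $12,725 → take DB $27,765. Book value $69,415.
Year 2: DB = ⌊$69,415 × 200%/7⌋ = $19,832; SL = ⌊$61,315/6⌋ = $10,219 → take DB $19,832. Book value $49,583.
Year 3: DB = ⌊$49,583 × 200%/7⌋ = $14,166; SL = ⌊$41,483/5⌋ = $8,296 → take DB $14,166. Book value $35,417.
Year 4: DB = ⌊$35,417 × 200%/7⌋ = $10,119; SL = ⌊$27,317/4⌋ = $6,829 → take DB $10,119. Book value $25,298.
Year 5: DB = ⌊$25,298 × 200%/7⌋ = $7,228; SL = ⌊$17,198/3⌋ = $5,732 → take DB $7,228. Book value $18,070.
Year 6: DB = ⌊$18,070 × 200%/7⌋ = $5,162; SL = ⌊$9,970/2⌋ = $4,985 → take DB $5,162. Book value $12,908.
Year 7 (final): $12,908 − $8,100 = $4,808. Book value $8,100.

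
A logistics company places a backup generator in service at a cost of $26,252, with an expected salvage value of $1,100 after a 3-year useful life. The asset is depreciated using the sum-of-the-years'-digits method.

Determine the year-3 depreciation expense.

Depreciable base = $26,252 − $1,100 = $25,152.
Sum of the years' digits = 3+2+1 = 6.
Year 1: $25,152 × 3/6 = $12,576. Book value $13,676.
Year 2: $25,152 × 2/6 = $8,384. Book value $5,292.
Year 3: $25,152 × 1/6 = $4,192. Book value $1,100.

$4,192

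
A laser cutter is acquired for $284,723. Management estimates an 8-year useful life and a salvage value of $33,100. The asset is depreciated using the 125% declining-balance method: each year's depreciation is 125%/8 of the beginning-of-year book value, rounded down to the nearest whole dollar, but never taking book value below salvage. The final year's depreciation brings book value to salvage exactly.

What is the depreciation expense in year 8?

$53,583

Depreciable base = $284,723 − $33,100 = $251,623.
Year 1: ⌊$284,723 × 125%/8⌋ = $44,487. Book value $240,236.
Year 2: ⌊$240,236 × 125%/8⌋ = $37,536. Book value $202,700.
Year 3: ⌊$202,700 × 125%/8⌋ = $31,671. Book value $171,029.
Year 4: ⌊$171,029 × 125%/8⌋ = $26,723. Book value $144,306.
Year 5: ⌊$144,306 × 125%/8⌋ = $22,547. Book value $121,759.
Year 6: ⌊$121,759 × 125%/8⌋ = $19,024. Book value $102,735.
Year 7: ⌊$102,735 × 125%/8⌋ = $16,052. Book value $86,683.
Year 8 (final): $86,683 − $33,100 = $53,583. Book value $33,100.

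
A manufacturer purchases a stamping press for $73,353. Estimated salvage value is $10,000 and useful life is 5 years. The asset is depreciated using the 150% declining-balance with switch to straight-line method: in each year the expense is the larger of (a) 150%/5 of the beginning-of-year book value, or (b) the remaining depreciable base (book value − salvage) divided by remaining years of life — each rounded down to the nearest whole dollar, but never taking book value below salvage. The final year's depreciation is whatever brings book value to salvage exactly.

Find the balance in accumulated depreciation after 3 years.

$48,192

Depreciable base = $73,353 − $10,000 = $63,353.
Year 1: DB = ⌊$73,353 × 150%/5⌋ = $22,005; SL = ⌊$63,353/5⌋ = $12,670 → take DB $22,005. Book value $51,348.
Year 2: DB = ⌊$51,348 × 150%/5⌋ = $15,404; SL = ⌊$41,348/4⌋ = $10,337 → take DB $15,404. Book value $35,944.
Year 3: DB = ⌊$35,944 × 150%/5⌋ = $10,783; SL = ⌊$25,944/3⌋ = $8,648 → take DB $10,783. Book value $25,161.
Accumulated through year 3 = $73,353 − $25,161 = $48,192.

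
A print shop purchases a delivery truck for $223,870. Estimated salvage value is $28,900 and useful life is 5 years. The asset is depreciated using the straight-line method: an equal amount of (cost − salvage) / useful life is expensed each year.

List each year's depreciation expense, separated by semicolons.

$38,994; $38,994; $38,994; $38,994; $38,994

Depreciable base = $223,870 − $28,900 = $194,970.
Annual expense = $194,970 / 5 = $38,994.
End of year 1: book value $184,876.
End of year 2: book value $145,882.
End of year 3: book value $106,888.
End of year 4: book value $67,894.
End of year 5: book value $28,900.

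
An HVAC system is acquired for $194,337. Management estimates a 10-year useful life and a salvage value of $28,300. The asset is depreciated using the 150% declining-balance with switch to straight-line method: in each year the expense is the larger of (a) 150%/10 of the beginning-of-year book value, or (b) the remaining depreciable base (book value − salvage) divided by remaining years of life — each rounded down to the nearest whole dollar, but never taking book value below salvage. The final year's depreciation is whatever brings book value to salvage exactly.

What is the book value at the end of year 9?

Depreciable base = $194,337 − $28,300 = $166,037.
Year 1: DB = ⌊$194,337 × 150%/10⌋ = $29,150; SL = ⌊$166,037/10⌋ = $16,603 → take DB $29,150. Book value $165,187.
Year 2: DB = ⌊$165,187 × 150%/10⌋ = $24,778; SL = ⌊$136,887/9⌋ = $15,209 → take DB $24,778. Book value $140,409.
Year 3: DB = ⌊$140,409 × 150%/10⌋ = $21,061; SL = ⌊$112,109/8⌋ = $14,013 → take DB $21,061. Book value $119,348.
Year 4: DB = ⌊$119,348 × 150%/10⌋ = $17,902; SL = ⌊$91,048/7⌋ = $13,006 → take DB $17,902. Book value $101,446.
Year 5: DB = ⌊$101,446 × 150%/10⌋ = $15,216; SL = ⌊$73,146/6⌋ = $12,191 → take DB $15,216. Book value $86,230.
Year 6: DB = ⌊$86,230 × 150%/10⌋ = $12,934; SL = ⌊$57,930/5⌋ = $11,586 → take DB $12,934. Book value $73,296.
Year 7: DB = ⌊$73,296 × 150%/10⌋ = $10,994; SL = ⌊$44,996/4⌋ = $11,249 → take SL $11,249. Book value $62,047.
Year 8: DB = ⌊$62,047 × 150%/10⌋ = $9,307; SL = ⌊$33,747/3⌋ = $11,249 → take SL $11,249. Book value $50,798.
Year 9: DB = ⌊$50,798 × 150%/10⌋ = $7,619; SL = ⌊$22,498/2⌋ = $11,249 → take SL $11,249. Book value $39,549.

$39,549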